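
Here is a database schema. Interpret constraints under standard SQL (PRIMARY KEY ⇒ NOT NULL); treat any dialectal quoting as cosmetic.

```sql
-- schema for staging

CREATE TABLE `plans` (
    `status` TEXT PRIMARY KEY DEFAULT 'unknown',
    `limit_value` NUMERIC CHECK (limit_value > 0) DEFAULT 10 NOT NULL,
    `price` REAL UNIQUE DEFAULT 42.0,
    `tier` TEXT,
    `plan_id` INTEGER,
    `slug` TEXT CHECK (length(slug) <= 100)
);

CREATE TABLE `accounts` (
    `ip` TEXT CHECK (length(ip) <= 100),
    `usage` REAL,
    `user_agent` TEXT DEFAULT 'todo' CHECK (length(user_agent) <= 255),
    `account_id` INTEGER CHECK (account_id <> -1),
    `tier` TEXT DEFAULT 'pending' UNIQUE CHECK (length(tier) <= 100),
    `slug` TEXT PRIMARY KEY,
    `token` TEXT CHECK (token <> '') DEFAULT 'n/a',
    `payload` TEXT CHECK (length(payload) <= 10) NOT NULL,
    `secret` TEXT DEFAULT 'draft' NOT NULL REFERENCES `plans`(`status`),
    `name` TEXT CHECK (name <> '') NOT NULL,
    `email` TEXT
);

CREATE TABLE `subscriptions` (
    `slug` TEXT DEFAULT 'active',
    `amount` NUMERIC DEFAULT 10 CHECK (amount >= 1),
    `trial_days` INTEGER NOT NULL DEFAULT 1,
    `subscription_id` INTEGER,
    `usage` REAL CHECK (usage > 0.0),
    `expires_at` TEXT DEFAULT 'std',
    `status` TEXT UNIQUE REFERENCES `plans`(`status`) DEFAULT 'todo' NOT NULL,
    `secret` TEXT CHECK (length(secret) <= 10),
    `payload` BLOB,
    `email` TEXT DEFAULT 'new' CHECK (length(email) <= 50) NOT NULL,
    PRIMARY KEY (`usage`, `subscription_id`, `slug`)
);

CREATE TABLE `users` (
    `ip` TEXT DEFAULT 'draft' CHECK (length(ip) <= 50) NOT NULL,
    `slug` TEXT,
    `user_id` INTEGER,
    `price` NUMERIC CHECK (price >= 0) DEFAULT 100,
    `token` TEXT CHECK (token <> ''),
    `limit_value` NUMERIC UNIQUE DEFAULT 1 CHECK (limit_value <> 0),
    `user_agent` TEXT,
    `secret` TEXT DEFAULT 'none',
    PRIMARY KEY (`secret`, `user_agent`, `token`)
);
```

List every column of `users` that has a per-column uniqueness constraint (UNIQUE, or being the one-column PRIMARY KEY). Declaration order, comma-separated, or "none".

- ip: no UNIQUE or single-column PK constraint.
- slug: no UNIQUE or single-column PK constraint.
- user_id: no UNIQUE or single-column PK constraint.
- price: no UNIQUE or single-column PK constraint.
- token: part of a composite PRIMARY KEY — only the tuple is unique, not this column on its own.
- limit_value: declared UNIQUE → unique.
- user_agent: part of a composite PRIMARY KEY — only the tuple is unique, not this column on its own.
- secret: part of a composite PRIMARY KEY — only the tuple is unique, not this column on its own.

limit_value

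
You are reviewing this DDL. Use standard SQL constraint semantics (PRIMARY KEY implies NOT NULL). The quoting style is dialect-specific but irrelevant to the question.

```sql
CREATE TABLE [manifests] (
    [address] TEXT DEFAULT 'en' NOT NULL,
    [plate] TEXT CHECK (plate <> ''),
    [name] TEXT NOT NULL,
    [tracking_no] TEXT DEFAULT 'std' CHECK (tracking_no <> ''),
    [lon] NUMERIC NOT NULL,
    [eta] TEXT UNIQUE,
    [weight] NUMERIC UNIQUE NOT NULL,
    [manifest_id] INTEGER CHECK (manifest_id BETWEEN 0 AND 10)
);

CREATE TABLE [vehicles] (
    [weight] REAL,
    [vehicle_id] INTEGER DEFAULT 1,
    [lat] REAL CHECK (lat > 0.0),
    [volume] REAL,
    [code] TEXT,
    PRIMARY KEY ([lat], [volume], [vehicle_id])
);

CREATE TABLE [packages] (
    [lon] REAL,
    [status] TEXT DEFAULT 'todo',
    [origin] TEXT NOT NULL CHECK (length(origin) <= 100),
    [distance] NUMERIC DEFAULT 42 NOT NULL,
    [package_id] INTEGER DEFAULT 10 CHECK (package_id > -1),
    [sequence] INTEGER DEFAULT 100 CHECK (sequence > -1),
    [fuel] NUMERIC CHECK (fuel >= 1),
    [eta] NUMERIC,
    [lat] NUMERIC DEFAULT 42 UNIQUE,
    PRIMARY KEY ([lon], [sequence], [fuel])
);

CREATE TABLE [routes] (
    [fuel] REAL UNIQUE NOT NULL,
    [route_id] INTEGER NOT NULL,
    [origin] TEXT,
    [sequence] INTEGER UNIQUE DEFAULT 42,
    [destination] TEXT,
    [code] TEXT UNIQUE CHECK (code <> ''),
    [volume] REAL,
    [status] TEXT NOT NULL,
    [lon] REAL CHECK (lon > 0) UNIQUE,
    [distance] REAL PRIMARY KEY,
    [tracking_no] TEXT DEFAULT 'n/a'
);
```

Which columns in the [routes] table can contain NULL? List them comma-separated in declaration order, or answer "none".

origin, sequence, destination, code, volume, lon, tracking_no

- fuel: declared NOT NULL → not nullable.
- route_id: declared NOT NULL → not nullable.
- origin: no NOT NULL constraint applies → nullable.
- sequence: UNIQUE does not imply NOT NULL → nullable.
- destination: no NOT NULL constraint applies → nullable.
- code: CHECK does not forbid NULL (a CHECK constraint passes when its expression is NULL) → nullable.
- volume: no NOT NULL constraint applies → nullable.
- status: declared NOT NULL → not nullable.
- lon: CHECK does not forbid NULL (a CHECK constraint passes when its expression is NULL) → nullable.
- distance: part of the PRIMARY KEY, which implies NOT NULL → not nullable.
- tracking_no: DEFAULT only fills an omitted column; an explicit NULL is still allowed → nullable.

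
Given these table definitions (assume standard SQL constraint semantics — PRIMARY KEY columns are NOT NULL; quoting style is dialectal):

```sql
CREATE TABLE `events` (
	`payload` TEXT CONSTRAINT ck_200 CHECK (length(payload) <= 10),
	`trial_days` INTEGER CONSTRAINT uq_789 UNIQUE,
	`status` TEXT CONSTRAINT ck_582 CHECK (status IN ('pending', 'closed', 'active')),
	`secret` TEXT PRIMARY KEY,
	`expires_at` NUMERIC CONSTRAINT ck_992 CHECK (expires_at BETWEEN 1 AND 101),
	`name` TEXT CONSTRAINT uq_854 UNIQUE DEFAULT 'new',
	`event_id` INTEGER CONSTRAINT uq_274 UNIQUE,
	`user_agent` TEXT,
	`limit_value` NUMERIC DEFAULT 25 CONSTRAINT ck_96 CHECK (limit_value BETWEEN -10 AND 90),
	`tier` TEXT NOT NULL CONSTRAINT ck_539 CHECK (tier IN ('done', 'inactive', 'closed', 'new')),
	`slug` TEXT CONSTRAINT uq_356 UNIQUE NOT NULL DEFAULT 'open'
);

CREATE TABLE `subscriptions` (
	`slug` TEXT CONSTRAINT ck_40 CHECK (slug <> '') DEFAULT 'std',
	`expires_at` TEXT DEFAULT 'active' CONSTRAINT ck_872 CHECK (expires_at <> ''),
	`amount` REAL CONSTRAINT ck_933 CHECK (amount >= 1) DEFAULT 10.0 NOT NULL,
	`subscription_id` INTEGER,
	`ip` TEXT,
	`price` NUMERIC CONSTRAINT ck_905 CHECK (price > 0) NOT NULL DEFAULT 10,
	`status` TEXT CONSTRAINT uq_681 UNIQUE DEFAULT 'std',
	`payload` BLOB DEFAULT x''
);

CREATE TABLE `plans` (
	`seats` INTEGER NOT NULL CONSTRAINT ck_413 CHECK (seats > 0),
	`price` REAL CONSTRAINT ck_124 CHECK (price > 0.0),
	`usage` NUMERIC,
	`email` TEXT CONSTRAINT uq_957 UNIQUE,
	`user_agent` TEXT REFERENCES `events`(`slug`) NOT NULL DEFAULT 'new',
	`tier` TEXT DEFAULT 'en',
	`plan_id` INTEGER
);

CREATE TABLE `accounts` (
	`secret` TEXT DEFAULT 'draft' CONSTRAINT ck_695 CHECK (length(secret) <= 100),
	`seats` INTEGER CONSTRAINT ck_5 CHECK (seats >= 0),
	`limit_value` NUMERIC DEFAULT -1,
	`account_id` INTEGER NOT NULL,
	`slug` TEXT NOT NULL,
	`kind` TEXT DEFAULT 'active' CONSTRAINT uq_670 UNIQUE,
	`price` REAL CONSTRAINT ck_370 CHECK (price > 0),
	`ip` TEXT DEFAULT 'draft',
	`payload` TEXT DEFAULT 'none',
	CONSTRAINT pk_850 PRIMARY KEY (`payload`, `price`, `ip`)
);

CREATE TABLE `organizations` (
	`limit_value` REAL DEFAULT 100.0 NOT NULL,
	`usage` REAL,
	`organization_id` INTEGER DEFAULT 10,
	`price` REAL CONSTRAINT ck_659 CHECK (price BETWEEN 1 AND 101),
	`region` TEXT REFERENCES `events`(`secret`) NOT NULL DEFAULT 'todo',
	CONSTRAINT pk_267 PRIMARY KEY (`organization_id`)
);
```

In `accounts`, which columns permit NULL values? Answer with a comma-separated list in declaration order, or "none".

secret, seats, limit_value, kind

- secret: CHECK does not forbid NULL (a CHECK constraint passes when its expression is NULL) → nullable.
- seats: CHECK does not forbid NULL (a CHECK constraint passes when its expression is NULL) → nullable.
- limit_value: DEFAULT only fills an omitted column; an explicit NULL is still allowed → nullable.
- account_id: declared NOT NULL → not nullable.
- slug: declared NOT NULL → not nullable.
- kind: UNIQUE does not imply NOT NULL → nullable.
- price: part of the PRIMARY KEY, which implies NOT NULL → not nullable.
- ip: part of the PRIMARY KEY, which implies NOT NULL → not nullable.
- payload: part of the PRIMARY KEY, which implies NOT NULL → not nullable.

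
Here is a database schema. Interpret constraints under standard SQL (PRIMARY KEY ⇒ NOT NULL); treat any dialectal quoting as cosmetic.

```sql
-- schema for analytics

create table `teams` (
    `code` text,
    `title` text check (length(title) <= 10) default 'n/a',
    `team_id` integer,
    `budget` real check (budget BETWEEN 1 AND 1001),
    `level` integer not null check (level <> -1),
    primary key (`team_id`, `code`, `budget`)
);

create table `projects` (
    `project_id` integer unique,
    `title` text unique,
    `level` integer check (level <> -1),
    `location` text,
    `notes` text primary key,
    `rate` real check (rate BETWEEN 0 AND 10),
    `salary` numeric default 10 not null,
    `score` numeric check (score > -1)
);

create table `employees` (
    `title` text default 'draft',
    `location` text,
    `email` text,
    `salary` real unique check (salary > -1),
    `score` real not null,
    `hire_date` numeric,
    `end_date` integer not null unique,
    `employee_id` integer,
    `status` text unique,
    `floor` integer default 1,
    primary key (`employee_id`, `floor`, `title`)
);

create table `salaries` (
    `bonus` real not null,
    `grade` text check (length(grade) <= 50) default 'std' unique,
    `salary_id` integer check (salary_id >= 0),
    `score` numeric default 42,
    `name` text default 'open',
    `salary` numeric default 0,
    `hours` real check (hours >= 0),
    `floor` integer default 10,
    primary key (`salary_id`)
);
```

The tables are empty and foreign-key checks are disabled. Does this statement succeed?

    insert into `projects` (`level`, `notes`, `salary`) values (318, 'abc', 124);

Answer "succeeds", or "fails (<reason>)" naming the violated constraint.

succeeds

NOT NULL columns: notes is supplied; salary is supplied.
CHECK constraints: 318 satisfies (level <> -1).
No constraint is violated.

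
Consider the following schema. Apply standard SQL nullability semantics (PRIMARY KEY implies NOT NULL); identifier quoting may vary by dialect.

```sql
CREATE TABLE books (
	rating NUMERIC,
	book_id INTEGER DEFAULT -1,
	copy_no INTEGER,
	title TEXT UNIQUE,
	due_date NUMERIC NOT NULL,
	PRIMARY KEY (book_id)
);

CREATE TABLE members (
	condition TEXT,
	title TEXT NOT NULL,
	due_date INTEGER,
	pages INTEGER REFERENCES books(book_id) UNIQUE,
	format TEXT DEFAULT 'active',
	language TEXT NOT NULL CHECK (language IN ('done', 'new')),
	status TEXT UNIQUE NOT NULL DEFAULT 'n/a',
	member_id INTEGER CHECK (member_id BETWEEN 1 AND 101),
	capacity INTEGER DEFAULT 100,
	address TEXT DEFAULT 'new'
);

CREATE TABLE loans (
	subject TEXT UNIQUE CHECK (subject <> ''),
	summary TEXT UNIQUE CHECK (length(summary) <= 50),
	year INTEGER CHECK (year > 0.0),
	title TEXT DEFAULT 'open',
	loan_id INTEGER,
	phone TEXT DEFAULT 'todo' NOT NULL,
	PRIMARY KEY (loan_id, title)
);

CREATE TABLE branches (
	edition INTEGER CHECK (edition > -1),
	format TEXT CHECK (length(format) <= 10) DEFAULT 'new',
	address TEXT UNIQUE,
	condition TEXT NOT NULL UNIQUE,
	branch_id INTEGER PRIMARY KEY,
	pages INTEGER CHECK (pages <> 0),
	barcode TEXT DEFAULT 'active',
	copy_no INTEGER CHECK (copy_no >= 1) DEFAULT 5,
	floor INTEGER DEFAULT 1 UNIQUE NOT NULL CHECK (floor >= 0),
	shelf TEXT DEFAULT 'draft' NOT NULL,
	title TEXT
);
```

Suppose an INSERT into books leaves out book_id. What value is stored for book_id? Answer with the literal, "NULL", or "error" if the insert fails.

-1

book_id has an explicit DEFAULT -1.
When the column is omitted from an INSERT, that default is used.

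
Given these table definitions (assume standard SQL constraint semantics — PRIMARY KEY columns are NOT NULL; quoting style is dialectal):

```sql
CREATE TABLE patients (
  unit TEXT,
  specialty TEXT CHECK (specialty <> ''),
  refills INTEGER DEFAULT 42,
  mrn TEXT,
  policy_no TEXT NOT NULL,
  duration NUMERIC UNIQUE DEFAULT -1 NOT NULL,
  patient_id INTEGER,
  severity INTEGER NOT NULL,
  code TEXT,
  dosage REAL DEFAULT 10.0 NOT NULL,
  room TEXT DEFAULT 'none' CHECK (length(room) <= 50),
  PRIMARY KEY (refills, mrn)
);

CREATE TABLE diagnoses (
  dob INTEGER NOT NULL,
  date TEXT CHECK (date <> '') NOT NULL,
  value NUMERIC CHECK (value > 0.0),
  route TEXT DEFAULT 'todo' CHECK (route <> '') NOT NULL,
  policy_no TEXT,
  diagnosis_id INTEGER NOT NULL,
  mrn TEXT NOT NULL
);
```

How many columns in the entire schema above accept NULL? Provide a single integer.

7

patients: 5 nullable (unit, specialty, patient_id, code, room — PK (refills, mrn) and explicit NOT NULL columns excluded).
diagnoses: 2 nullable (value, policy_no — PK none and explicit NOT NULL columns excluded).
Total: 5 + 2 = 7.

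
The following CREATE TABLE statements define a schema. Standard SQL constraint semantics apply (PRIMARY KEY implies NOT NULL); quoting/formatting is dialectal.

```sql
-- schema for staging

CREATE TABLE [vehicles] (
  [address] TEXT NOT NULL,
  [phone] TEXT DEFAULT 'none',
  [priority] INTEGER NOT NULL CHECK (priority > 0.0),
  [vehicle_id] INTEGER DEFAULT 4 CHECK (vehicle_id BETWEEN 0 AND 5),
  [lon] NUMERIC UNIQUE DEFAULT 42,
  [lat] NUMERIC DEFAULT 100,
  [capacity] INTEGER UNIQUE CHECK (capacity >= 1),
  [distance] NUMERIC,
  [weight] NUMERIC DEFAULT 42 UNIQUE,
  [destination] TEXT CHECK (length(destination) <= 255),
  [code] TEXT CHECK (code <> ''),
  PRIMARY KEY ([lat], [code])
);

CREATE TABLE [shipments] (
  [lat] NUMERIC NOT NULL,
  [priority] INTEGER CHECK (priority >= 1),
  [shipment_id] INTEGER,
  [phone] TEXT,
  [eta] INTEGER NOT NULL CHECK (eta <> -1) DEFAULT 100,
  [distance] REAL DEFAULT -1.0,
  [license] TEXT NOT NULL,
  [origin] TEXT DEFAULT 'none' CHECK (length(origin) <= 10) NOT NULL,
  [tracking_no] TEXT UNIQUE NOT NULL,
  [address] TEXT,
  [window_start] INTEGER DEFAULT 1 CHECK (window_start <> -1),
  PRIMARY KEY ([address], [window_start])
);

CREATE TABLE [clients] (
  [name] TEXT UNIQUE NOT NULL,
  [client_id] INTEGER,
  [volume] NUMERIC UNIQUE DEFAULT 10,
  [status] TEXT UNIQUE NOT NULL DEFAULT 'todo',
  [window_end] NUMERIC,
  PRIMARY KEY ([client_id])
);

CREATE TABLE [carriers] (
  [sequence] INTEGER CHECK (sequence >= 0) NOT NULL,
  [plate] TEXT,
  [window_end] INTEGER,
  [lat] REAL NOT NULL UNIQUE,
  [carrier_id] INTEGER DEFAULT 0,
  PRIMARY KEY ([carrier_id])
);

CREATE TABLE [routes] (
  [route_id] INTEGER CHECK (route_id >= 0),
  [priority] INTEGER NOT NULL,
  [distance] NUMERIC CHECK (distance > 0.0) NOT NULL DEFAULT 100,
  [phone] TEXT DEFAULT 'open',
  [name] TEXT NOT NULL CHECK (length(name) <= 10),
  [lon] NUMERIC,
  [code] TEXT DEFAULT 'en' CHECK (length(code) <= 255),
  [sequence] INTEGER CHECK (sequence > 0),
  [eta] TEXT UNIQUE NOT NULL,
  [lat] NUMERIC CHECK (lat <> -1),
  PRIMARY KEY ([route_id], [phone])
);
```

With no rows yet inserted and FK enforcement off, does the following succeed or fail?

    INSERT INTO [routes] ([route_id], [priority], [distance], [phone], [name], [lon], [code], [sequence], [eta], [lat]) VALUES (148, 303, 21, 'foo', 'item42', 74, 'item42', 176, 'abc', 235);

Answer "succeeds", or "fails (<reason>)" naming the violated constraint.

NOT NULL columns: distance is supplied; eta is supplied; name is supplied; phone is supplied; priority is supplied; route_id is supplied.
CHECK constraints: 148 satisfies (route_id >= 0); 21 satisfies (distance > 0.0); 'item42' satisfies (length(name) <= 10); 'item42' satisfies (length(code) <= 255); 176 satisfies (sequence > 0); 235 satisfies (lat <> -1).
No constraint is violated.

succeeds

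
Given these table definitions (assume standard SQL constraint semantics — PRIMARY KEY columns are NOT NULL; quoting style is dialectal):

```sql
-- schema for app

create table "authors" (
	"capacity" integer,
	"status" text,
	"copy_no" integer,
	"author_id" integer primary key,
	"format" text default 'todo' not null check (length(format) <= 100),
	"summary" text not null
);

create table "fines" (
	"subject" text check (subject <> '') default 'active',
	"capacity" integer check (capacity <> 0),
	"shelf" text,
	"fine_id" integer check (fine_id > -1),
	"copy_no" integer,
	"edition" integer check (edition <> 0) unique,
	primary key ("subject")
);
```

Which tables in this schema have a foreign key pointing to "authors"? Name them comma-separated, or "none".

No REFERENCES clause anywhere in the schema names authors.

none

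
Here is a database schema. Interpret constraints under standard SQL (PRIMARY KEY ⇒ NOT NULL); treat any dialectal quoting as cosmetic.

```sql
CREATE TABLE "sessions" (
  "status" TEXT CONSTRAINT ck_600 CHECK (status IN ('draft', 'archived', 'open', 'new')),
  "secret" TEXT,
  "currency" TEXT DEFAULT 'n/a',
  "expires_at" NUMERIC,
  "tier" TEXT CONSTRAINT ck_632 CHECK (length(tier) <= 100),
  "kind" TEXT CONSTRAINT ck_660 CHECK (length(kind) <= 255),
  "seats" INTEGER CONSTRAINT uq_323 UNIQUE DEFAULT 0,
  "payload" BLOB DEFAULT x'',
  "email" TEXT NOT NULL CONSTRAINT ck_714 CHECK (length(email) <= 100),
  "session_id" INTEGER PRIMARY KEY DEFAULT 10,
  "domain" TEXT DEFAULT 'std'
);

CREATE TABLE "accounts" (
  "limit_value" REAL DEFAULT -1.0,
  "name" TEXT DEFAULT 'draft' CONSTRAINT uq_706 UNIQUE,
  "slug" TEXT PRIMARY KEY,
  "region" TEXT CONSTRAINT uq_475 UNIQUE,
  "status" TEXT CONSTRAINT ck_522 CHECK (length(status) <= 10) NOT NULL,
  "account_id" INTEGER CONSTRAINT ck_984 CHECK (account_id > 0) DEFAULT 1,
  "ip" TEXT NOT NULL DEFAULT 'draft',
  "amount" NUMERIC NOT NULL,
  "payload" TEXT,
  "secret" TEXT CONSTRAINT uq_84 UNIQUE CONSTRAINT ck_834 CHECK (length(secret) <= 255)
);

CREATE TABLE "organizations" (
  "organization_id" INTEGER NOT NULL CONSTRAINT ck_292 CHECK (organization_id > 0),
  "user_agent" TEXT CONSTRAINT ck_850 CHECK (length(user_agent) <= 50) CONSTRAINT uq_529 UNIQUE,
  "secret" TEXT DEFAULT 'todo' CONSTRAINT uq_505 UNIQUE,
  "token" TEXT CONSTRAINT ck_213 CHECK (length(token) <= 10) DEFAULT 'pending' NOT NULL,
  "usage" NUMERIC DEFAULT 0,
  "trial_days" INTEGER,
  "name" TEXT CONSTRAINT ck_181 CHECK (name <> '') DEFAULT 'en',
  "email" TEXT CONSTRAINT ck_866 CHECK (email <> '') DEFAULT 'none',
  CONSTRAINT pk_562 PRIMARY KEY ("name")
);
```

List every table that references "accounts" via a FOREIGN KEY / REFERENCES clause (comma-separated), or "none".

No REFERENCES clause anywhere in the schema names accounts.

none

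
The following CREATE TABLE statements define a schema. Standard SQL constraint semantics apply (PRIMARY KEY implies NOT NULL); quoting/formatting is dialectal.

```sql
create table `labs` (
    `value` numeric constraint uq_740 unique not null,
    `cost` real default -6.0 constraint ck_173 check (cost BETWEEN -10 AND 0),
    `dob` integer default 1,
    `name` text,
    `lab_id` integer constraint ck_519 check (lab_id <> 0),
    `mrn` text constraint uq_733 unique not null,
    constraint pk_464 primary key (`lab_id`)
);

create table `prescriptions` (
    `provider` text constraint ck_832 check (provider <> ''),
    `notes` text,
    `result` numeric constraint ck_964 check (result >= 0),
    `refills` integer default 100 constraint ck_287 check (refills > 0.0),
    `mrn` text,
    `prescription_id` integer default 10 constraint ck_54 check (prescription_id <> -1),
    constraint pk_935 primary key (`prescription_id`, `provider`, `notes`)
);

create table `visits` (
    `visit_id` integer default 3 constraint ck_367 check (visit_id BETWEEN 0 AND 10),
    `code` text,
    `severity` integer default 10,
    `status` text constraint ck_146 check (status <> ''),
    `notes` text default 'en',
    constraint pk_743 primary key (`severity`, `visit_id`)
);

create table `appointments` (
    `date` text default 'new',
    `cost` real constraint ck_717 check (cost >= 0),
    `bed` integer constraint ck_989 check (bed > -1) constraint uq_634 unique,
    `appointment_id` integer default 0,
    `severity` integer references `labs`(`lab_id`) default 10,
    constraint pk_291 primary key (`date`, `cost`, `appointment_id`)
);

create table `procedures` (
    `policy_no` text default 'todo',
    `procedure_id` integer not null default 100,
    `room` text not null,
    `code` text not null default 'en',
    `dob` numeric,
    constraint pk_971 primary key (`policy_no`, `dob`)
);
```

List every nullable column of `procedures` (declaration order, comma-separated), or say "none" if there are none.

none

- policy_no: part of the PRIMARY KEY, which implies NOT NULL → not nullable.
- procedure_id: declared NOT NULL → not nullable.
- room: declared NOT NULL → not nullable.
- code: declared NOT NULL → not nullable.
- dob: part of the PRIMARY KEY, which implies NOT NULL → not nullable.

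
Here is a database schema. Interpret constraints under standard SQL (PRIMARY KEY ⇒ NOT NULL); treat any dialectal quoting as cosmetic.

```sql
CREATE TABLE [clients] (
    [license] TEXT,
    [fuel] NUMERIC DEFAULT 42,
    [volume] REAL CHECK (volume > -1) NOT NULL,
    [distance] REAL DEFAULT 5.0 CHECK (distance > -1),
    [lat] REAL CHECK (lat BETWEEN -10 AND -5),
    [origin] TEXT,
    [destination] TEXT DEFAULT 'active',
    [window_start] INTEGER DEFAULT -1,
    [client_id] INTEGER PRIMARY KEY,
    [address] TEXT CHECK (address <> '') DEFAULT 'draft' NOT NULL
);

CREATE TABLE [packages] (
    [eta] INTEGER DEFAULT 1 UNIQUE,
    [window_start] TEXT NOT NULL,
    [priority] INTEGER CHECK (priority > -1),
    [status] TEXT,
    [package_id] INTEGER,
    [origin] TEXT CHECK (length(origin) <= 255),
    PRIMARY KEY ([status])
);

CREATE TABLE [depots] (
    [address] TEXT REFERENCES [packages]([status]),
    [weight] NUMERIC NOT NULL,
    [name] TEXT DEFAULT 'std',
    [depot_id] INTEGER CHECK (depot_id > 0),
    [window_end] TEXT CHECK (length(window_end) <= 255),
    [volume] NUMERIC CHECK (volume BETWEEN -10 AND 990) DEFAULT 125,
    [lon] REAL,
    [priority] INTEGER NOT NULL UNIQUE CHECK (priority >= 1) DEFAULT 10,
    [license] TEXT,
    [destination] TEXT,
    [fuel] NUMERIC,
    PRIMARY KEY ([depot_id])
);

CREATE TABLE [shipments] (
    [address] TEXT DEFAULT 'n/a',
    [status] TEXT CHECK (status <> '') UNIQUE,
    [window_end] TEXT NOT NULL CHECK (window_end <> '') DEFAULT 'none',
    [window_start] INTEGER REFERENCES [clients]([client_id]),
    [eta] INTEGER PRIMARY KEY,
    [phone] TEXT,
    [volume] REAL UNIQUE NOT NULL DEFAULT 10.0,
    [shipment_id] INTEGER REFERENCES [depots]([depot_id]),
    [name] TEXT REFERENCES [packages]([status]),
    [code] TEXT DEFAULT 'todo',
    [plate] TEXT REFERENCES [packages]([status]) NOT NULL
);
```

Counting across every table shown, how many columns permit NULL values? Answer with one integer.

clients: 7 nullable (license, fuel, distance, lat, origin, destination, window_start — PK (client_id) and explicit NOT NULL columns excluded).
packages: 4 nullable (eta, priority, package_id, origin — PK (status) and explicit NOT NULL columns excluded).
depots: 8 nullable (address, name, window_end, volume, lon, license, destination, fuel — PK (depot_id) and explicit NOT NULL columns excluded).
shipments: 7 nullable (address, status, window_start, phone, shipment_id, name, code — PK (eta) and explicit NOT NULL columns excluded).
Total: 7 + 4 + 8 + 7 = 26.

26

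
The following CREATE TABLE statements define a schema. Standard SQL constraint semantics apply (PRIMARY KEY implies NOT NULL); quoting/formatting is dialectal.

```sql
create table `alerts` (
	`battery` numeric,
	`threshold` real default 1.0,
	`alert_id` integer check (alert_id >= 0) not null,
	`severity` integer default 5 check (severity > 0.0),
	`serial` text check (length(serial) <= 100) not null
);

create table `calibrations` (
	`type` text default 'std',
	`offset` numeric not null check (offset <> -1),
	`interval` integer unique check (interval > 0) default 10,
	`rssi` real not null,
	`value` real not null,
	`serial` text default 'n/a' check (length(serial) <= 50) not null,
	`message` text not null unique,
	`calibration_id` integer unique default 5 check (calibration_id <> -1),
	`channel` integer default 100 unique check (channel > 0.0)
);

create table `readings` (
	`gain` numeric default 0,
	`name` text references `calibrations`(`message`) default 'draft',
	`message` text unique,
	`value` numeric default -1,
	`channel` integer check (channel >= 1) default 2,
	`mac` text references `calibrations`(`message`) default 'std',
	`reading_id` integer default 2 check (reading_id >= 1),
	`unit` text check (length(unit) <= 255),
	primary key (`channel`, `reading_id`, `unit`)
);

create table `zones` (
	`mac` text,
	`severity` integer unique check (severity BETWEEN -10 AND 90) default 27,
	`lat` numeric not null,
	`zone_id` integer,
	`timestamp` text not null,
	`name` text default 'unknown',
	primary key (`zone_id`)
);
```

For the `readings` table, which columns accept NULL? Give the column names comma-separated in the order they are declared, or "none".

- gain: DEFAULT only fills an omitted column; an explicit NULL is still allowed → nullable.
- name: a foreign key column may be NULL unless separately constrained → nullable.
- message: UNIQUE does not imply NOT NULL → nullable.
- value: DEFAULT only fills an omitted column; an explicit NULL is still allowed → nullable.
- channel: part of the PRIMARY KEY, which implies NOT NULL → not nullable.
- mac: a foreign key column may be NULL unless separately constrained → nullable.
- reading_id: part of the PRIMARY KEY, which implies NOT NULL → not nullable.
- unit: part of the PRIMARY KEY, which implies NOT NULL → not nullable.

gain, name, message, value, mac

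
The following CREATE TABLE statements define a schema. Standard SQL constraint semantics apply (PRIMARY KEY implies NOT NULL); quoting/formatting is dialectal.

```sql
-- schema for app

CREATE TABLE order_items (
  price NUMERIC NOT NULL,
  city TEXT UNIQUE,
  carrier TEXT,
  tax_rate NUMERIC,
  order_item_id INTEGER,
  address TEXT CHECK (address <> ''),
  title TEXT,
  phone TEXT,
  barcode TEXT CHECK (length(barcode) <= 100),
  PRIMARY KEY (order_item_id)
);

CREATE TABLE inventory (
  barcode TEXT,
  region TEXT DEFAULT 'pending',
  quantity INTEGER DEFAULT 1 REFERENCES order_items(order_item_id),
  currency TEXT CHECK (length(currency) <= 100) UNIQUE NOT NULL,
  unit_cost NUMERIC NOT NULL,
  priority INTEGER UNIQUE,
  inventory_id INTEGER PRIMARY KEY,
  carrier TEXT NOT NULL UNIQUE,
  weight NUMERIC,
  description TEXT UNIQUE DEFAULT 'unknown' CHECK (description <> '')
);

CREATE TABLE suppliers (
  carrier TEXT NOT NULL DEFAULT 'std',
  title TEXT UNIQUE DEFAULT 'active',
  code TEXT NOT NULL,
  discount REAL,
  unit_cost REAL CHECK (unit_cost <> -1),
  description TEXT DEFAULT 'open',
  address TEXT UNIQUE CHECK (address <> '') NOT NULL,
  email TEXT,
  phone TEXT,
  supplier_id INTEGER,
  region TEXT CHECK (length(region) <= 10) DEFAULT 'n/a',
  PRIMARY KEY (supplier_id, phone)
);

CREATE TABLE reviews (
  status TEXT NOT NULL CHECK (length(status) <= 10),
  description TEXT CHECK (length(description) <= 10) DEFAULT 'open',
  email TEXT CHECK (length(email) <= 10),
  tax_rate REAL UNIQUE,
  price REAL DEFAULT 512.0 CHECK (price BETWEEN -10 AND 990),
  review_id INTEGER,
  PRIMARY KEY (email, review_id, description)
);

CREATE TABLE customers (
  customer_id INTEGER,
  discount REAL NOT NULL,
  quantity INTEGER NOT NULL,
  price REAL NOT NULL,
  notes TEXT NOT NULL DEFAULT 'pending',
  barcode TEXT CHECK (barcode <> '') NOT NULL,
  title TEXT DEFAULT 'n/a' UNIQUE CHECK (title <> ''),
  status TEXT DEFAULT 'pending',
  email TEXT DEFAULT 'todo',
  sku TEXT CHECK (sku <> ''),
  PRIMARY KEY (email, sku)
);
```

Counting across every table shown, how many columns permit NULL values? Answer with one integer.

order_items: 7 nullable (city, carrier, tax_rate, address, title, phone, barcode — PK (order_item_id) and explicit NOT NULL columns excluded).
inventory: 6 nullable (barcode, region, quantity, priority, weight, description — PK (inventory_id) and explicit NOT NULL columns excluded).
suppliers: 6 nullable (title, discount, unit_cost, description, email, region — PK (supplier_id, phone) and explicit NOT NULL columns excluded).
reviews: 2 nullable (tax_rate, price — PK (email, review_id, description) and explicit NOT NULL columns excluded).
customers: 3 nullable (customer_id, title, status — PK (email, sku) and explicit NOT NULL columns excluded).
Total: 7 + 6 + 6 + 2 + 3 = 24.

24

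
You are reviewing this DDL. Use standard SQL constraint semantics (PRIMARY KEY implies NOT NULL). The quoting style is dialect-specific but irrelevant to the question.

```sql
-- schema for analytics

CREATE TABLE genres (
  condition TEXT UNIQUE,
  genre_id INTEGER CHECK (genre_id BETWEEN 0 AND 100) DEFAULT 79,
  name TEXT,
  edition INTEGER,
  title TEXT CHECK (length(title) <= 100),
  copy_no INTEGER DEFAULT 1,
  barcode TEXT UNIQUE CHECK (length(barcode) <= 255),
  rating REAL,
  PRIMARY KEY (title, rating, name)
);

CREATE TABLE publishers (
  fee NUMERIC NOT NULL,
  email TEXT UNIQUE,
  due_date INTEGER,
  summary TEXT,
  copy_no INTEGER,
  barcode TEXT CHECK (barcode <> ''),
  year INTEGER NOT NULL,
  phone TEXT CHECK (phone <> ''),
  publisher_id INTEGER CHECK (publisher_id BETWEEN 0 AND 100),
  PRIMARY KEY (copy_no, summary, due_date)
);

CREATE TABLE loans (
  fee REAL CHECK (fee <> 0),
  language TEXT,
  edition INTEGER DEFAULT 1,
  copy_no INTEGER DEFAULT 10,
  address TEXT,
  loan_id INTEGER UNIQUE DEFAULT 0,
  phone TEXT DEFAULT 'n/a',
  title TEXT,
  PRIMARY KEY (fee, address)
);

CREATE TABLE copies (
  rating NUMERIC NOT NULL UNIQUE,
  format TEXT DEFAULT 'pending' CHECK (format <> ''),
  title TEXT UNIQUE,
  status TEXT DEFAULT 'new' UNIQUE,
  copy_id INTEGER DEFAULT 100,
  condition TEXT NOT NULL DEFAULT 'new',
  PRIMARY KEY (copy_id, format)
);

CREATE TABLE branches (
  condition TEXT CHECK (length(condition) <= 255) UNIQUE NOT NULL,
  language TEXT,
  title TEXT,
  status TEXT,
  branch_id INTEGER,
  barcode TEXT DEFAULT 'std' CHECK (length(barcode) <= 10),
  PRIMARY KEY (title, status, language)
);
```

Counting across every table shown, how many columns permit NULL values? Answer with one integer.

19

genres: 5 nullable (condition, genre_id, edition, copy_no, barcode — PK (title, rating, name) and explicit NOT NULL columns excluded).
publishers: 4 nullable (email, barcode, phone, publisher_id — PK (copy_no, summary, due_date) and explicit NOT NULL columns excluded).
loans: 6 nullable (language, edition, copy_no, loan_id, phone, title — PK (fee, address) and explicit NOT NULL columns excluded).
copies: 2 nullable (title, status — PK (copy_id, format) and explicit NOT NULL columns excluded).
branches: 2 nullable (branch_id, barcode — PK (title, status, language) and explicit NOT NULL columns excluded).
Total: 5 + 4 + 6 + 2 + 2 = 19.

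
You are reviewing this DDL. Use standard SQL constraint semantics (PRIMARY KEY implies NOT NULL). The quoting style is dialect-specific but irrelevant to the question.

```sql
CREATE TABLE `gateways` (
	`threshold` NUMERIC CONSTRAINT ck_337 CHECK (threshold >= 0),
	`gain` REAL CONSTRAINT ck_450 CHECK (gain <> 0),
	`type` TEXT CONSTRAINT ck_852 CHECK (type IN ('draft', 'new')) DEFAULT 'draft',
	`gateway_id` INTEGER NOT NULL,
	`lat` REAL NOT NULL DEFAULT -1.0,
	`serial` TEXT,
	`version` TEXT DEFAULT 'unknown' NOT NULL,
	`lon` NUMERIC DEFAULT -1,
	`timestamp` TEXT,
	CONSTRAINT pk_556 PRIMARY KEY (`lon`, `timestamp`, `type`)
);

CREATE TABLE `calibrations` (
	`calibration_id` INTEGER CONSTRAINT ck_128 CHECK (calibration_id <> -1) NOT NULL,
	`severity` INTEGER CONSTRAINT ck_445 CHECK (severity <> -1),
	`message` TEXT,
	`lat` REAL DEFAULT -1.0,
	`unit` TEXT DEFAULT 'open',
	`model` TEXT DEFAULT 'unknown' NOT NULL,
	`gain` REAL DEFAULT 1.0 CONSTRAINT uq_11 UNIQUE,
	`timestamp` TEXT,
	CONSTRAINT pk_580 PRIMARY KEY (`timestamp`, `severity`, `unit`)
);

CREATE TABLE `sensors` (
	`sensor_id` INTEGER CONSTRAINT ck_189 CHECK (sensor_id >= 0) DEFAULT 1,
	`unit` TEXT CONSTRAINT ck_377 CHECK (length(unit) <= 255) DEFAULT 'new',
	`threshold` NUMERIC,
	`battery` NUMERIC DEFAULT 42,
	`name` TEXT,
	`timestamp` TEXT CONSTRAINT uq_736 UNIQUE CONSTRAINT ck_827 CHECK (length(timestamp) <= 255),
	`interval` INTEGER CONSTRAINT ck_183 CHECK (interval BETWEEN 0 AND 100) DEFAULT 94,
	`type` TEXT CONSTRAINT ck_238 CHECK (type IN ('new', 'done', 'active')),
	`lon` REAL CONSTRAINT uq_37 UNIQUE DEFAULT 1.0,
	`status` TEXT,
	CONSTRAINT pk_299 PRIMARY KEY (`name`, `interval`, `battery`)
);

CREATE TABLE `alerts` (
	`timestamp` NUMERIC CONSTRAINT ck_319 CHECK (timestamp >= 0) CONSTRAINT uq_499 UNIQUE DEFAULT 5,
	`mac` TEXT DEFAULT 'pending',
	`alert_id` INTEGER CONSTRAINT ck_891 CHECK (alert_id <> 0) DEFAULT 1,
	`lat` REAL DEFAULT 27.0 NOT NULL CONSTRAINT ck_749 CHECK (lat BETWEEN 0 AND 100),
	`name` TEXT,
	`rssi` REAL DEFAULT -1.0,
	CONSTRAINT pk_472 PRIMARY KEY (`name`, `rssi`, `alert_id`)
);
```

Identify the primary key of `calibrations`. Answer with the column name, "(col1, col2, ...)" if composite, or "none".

(timestamp, severity, unit)

A table-level PRIMARY KEY clause names 3 columns: timestamp, severity, unit.
This is a composite key — the combination is unique, not each column individually.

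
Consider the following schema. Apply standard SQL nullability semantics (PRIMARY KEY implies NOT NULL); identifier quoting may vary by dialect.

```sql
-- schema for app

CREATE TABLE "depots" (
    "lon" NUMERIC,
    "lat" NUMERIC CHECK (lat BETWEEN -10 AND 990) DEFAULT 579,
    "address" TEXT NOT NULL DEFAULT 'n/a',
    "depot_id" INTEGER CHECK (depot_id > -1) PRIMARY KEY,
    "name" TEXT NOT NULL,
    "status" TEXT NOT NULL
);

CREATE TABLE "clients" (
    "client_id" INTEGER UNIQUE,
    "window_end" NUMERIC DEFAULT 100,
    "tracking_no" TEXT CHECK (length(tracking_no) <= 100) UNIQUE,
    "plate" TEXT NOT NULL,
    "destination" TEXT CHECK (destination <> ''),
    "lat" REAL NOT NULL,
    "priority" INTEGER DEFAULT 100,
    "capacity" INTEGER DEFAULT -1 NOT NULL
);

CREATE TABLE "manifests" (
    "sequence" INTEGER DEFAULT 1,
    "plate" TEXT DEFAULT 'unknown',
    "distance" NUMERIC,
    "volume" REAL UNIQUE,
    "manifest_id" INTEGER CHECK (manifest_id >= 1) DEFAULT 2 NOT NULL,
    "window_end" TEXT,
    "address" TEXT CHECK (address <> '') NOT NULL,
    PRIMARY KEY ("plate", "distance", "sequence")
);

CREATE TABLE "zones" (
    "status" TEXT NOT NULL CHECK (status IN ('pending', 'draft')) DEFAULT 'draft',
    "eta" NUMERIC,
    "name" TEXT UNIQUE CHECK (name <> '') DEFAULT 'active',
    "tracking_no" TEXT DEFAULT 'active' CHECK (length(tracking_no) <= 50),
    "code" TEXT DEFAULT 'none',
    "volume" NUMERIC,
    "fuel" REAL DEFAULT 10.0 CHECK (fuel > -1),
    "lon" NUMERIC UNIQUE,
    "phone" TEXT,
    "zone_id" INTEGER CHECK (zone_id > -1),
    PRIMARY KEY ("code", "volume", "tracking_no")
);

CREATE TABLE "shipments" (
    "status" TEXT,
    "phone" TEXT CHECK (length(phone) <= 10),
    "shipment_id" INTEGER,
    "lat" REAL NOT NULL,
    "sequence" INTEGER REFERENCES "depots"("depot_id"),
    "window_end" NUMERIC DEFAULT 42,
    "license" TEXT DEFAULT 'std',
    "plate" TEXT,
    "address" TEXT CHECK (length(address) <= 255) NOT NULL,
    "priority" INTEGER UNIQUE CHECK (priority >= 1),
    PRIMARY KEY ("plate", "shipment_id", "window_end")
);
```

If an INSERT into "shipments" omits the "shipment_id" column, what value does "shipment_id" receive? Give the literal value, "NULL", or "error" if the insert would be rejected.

shipment_id has no DEFAULT clause.
Omitting it would insert NULL, but it is part of the PRIMARY KEY, so the INSERT fails.

error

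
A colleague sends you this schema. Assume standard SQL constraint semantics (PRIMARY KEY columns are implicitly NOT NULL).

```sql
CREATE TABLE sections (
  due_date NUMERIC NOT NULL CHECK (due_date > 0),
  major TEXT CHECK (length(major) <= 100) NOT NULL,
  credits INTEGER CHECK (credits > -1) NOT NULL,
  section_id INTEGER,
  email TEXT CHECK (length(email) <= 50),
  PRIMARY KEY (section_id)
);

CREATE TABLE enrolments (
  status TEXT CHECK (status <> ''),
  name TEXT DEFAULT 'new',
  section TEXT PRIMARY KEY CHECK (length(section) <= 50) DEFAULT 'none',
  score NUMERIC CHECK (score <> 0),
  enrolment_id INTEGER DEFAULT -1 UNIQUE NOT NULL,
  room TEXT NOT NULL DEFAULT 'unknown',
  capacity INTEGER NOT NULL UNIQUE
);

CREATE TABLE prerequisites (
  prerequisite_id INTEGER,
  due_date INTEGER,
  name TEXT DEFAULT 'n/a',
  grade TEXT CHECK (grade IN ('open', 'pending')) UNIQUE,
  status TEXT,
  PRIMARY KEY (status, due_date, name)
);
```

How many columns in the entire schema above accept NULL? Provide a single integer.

6

sections: 1 nullable (email — PK (section_id) and explicit NOT NULL columns excluded).
enrolments: 3 nullable (status, name, score — PK (section) and explicit NOT NULL columns excluded).
prerequisites: 2 nullable (prerequisite_id, grade — PK (status, due_date, name) and explicit NOT NULL columns excluded).
Total: 1 + 3 + 2 = 6.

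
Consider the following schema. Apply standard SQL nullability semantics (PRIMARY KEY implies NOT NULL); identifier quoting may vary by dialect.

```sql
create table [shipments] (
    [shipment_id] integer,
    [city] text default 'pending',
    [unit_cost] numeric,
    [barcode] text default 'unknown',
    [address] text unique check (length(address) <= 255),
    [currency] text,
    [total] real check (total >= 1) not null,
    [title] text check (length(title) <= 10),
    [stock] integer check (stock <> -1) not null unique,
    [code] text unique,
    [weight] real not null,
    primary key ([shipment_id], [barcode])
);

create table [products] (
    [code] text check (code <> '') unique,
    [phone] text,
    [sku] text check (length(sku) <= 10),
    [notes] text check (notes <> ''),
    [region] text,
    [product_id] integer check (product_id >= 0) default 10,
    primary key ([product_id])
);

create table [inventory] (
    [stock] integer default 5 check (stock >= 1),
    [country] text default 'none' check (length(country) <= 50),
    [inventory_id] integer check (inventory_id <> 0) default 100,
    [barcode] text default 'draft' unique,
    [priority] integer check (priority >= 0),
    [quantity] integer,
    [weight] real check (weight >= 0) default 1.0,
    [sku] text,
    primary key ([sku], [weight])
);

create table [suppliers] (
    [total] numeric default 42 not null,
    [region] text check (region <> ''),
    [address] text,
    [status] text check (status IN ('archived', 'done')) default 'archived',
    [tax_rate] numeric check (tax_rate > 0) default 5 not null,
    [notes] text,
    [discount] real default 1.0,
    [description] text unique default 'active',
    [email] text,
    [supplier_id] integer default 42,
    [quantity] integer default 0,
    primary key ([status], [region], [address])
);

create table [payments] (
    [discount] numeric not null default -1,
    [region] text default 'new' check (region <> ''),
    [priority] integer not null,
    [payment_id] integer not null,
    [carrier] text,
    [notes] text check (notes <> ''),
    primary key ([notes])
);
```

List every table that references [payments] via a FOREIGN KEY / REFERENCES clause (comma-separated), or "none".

No REFERENCES clause anywhere in the schema names payments.

none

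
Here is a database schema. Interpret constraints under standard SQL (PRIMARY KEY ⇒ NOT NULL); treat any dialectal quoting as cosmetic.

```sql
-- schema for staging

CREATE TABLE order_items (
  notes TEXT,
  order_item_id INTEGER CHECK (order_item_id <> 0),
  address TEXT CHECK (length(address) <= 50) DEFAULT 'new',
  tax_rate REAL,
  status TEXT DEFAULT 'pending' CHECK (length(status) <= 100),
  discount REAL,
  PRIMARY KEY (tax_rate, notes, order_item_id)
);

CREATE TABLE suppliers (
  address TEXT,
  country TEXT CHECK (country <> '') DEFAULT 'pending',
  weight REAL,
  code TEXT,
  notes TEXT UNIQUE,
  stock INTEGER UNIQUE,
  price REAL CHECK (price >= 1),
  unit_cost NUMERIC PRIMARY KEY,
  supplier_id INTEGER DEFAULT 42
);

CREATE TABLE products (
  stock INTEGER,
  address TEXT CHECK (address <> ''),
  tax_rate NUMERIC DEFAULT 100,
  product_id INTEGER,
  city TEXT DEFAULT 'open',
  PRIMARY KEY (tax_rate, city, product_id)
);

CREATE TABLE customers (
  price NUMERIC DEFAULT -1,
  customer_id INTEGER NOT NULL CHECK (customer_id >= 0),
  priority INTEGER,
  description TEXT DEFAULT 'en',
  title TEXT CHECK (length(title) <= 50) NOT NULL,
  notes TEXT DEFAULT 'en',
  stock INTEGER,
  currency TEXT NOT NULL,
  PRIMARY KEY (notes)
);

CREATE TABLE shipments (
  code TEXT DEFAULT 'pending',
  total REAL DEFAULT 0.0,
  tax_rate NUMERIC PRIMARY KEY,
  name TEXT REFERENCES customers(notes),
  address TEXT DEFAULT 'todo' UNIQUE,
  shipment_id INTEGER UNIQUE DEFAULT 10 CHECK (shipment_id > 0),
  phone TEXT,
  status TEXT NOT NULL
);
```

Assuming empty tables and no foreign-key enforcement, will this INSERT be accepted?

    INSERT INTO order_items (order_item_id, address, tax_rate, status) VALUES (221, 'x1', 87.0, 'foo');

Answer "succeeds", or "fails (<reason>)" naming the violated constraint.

fails (NOT NULL on notes)

notes is omitted from the column list and has no DEFAULT, so it would receive NULL.
But notes is part of the PRIMARY KEY (implied NOT NULL).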